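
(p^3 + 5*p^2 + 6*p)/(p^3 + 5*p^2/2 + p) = 2*(p + 3)/(2*p + 1)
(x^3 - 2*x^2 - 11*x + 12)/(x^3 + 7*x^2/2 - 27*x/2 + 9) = 2*(x^2 - x - 12)/(2*x^2 + 9*x - 18)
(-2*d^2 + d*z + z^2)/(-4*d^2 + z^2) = (-d + z)/(-2*d + z)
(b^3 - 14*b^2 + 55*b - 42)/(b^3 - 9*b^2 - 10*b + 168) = (b - 1)/(b + 4)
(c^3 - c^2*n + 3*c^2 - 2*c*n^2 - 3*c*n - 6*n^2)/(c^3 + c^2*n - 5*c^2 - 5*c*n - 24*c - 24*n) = (c - 2*n)/(c - 8)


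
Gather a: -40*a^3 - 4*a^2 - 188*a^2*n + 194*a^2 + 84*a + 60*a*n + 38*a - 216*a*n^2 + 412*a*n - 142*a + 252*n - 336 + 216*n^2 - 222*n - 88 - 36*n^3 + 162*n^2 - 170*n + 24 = -40*a^3 + a^2*(190 - 188*n) + a*(-216*n^2 + 472*n - 20) - 36*n^3 + 378*n^2 - 140*n - 400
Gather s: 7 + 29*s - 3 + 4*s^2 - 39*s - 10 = 4*s^2 - 10*s - 6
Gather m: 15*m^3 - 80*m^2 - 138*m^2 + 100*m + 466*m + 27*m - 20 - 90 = 15*m^3 - 218*m^2 + 593*m - 110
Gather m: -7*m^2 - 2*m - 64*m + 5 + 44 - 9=-7*m^2 - 66*m + 40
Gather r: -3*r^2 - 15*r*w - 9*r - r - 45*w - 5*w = -3*r^2 + r*(-15*w - 10) - 50*w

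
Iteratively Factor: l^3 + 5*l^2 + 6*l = (l)*(l^2 + 5*l + 6) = l*(l + 3)*(l + 2)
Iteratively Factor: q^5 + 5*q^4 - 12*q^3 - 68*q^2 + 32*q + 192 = (q - 3)*(q^4 + 8*q^3 + 12*q^2 - 32*q - 64) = (q - 3)*(q + 2)*(q^3 + 6*q^2 - 32) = (q - 3)*(q + 2)*(q + 4)*(q^2 + 2*q - 8) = (q - 3)*(q - 2)*(q + 2)*(q + 4)*(q + 4)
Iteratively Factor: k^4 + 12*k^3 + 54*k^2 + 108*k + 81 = (k + 3)*(k^3 + 9*k^2 + 27*k + 27) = (k + 3)^2*(k^2 + 6*k + 9) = (k + 3)^3*(k + 3)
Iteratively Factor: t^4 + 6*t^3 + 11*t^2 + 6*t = (t + 3)*(t^3 + 3*t^2 + 2*t) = t*(t + 3)*(t^2 + 3*t + 2) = t*(t + 1)*(t + 3)*(t + 2)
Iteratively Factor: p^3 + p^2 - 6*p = (p - 2)*(p^2 + 3*p) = (p - 2)*(p + 3)*(p)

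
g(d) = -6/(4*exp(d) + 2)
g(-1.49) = -2.07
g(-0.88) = -1.64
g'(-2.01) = 0.50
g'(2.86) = 0.08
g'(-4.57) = 0.06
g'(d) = 24*exp(d)/(4*exp(d) + 2)^2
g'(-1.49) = 0.64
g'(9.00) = 0.00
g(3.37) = -0.05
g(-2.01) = -2.37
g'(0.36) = 0.58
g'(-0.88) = 0.74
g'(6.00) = 0.00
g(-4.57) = -2.94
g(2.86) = -0.08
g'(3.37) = 0.05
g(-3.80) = -2.87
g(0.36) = -0.78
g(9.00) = 0.00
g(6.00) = 0.00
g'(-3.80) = 0.12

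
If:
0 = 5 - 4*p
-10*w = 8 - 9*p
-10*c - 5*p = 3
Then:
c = -37/40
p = 5/4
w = 13/40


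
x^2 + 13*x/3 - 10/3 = (x - 2/3)*(x + 5)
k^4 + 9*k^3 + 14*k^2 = k^2*(k + 2)*(k + 7)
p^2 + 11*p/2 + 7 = (p + 2)*(p + 7/2)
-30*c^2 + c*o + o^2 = (-5*c + o)*(6*c + o)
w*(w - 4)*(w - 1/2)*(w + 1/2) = w^4 - 4*w^3 - w^2/4 + w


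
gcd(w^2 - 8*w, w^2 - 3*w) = w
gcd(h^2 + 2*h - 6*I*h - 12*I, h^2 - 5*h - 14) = h + 2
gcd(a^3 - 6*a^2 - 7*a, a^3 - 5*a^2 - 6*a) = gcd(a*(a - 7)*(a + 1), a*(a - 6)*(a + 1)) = a^2 + a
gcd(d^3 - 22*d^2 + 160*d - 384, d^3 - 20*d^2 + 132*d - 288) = d^2 - 14*d + 48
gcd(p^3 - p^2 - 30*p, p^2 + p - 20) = p + 5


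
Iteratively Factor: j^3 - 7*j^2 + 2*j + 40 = (j - 4)*(j^2 - 3*j - 10) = (j - 4)*(j + 2)*(j - 5)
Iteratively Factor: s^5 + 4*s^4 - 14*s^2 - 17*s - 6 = (s + 1)*(s^4 + 3*s^3 - 3*s^2 - 11*s - 6) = (s - 2)*(s + 1)*(s^3 + 5*s^2 + 7*s + 3) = (s - 2)*(s + 1)^2*(s^2 + 4*s + 3) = (s - 2)*(s + 1)^2*(s + 3)*(s + 1)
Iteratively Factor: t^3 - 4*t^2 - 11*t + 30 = (t - 2)*(t^2 - 2*t - 15) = (t - 5)*(t - 2)*(t + 3)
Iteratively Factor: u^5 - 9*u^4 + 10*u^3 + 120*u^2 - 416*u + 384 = (u - 2)*(u^4 - 7*u^3 - 4*u^2 + 112*u - 192) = (u - 4)*(u - 2)*(u^3 - 3*u^2 - 16*u + 48) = (u - 4)*(u - 2)*(u + 4)*(u^2 - 7*u + 12) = (u - 4)*(u - 3)*(u - 2)*(u + 4)*(u - 4)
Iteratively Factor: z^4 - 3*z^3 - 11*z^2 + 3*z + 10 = (z + 2)*(z^3 - 5*z^2 - z + 5) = (z - 1)*(z + 2)*(z^2 - 4*z - 5) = (z - 1)*(z + 1)*(z + 2)*(z - 5)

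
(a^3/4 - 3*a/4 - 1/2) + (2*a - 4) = a^3/4 + 5*a/4 - 9/2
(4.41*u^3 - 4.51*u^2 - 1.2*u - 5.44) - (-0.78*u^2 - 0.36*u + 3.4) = 4.41*u^3 - 3.73*u^2 - 0.84*u - 8.84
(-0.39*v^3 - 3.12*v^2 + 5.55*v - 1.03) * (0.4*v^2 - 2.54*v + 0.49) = -0.156*v^5 - 0.2574*v^4 + 9.9537*v^3 - 16.0378*v^2 + 5.3357*v - 0.5047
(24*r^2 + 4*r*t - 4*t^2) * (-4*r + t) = -96*r^3 + 8*r^2*t + 20*r*t^2 - 4*t^3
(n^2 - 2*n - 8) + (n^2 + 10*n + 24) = 2*n^2 + 8*n + 16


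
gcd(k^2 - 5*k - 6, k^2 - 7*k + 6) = k - 6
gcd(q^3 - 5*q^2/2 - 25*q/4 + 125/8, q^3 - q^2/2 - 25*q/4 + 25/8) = q^2 - 25/4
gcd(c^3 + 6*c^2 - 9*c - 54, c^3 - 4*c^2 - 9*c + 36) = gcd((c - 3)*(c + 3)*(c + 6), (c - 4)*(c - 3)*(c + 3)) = c^2 - 9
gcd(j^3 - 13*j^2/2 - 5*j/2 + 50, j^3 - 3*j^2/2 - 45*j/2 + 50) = j - 4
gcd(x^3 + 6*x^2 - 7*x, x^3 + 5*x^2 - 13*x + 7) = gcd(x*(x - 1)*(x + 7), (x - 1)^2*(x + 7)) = x^2 + 6*x - 7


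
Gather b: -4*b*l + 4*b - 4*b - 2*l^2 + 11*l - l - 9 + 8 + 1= -4*b*l - 2*l^2 + 10*l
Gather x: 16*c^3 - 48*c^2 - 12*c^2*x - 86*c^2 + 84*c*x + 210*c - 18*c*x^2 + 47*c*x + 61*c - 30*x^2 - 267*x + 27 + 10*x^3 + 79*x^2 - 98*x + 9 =16*c^3 - 134*c^2 + 271*c + 10*x^3 + x^2*(49 - 18*c) + x*(-12*c^2 + 131*c - 365) + 36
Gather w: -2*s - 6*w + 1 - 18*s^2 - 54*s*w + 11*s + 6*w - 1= -18*s^2 - 54*s*w + 9*s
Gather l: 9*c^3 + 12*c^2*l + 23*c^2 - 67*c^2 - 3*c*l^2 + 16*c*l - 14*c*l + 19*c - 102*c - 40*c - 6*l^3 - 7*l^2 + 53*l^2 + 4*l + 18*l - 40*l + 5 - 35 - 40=9*c^3 - 44*c^2 - 123*c - 6*l^3 + l^2*(46 - 3*c) + l*(12*c^2 + 2*c - 18) - 70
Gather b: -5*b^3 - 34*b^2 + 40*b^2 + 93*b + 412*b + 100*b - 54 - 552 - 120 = -5*b^3 + 6*b^2 + 605*b - 726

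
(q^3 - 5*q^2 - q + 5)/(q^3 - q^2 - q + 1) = (q - 5)/(q - 1)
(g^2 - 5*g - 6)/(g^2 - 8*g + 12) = (g + 1)/(g - 2)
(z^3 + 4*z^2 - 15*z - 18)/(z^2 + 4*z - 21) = (z^2 + 7*z + 6)/(z + 7)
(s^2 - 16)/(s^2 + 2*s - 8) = (s - 4)/(s - 2)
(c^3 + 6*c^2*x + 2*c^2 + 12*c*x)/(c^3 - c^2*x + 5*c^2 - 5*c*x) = (c^2 + 6*c*x + 2*c + 12*x)/(c^2 - c*x + 5*c - 5*x)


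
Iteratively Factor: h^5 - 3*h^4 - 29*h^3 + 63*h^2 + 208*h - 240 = (h - 1)*(h^4 - 2*h^3 - 31*h^2 + 32*h + 240) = (h - 4)*(h - 1)*(h^3 + 2*h^2 - 23*h - 60) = (h - 5)*(h - 4)*(h - 1)*(h^2 + 7*h + 12) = (h - 5)*(h - 4)*(h - 1)*(h + 3)*(h + 4)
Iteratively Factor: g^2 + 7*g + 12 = (g + 3)*(g + 4)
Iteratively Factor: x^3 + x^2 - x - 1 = (x - 1)*(x^2 + 2*x + 1) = (x - 1)*(x + 1)*(x + 1)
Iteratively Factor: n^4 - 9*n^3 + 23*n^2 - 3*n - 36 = (n - 4)*(n^3 - 5*n^2 + 3*n + 9) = (n - 4)*(n - 3)*(n^2 - 2*n - 3) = (n - 4)*(n - 3)^2*(n + 1)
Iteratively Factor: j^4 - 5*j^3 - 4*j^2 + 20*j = (j + 2)*(j^3 - 7*j^2 + 10*j) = (j - 5)*(j + 2)*(j^2 - 2*j) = j*(j - 5)*(j + 2)*(j - 2)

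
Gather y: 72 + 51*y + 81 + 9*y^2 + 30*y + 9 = 9*y^2 + 81*y + 162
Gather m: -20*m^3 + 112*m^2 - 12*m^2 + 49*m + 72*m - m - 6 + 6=-20*m^3 + 100*m^2 + 120*m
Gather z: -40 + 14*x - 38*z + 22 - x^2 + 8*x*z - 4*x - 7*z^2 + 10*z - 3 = -x^2 + 10*x - 7*z^2 + z*(8*x - 28) - 21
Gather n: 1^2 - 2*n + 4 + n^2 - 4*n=n^2 - 6*n + 5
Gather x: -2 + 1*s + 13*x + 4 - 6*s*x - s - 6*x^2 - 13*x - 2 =-6*s*x - 6*x^2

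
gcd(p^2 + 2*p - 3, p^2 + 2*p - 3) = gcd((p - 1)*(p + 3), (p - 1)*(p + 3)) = p^2 + 2*p - 3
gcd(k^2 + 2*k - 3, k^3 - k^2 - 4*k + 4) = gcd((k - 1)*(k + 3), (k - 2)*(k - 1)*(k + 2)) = k - 1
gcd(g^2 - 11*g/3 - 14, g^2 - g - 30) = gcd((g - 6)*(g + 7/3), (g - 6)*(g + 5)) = g - 6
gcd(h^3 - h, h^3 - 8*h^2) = h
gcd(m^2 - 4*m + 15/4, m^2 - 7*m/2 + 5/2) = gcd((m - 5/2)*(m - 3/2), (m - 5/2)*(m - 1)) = m - 5/2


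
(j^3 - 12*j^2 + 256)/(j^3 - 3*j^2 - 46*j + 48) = (j^2 - 4*j - 32)/(j^2 + 5*j - 6)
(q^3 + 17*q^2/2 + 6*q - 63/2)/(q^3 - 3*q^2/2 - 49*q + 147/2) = (q + 3)/(q - 7)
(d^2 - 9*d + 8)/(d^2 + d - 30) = (d^2 - 9*d + 8)/(d^2 + d - 30)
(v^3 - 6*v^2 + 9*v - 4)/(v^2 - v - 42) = (-v^3 + 6*v^2 - 9*v + 4)/(-v^2 + v + 42)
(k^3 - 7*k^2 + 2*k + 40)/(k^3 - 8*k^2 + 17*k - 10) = (k^2 - 2*k - 8)/(k^2 - 3*k + 2)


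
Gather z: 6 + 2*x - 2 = 2*x + 4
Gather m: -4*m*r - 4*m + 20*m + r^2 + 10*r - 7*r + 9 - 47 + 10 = m*(16 - 4*r) + r^2 + 3*r - 28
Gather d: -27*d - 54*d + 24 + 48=72 - 81*d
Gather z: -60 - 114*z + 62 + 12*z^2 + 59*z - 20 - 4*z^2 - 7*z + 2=8*z^2 - 62*z - 16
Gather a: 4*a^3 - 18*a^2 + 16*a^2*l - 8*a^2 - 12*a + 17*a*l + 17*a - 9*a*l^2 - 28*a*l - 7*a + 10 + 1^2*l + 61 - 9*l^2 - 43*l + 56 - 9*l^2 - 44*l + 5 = 4*a^3 + a^2*(16*l - 26) + a*(-9*l^2 - 11*l - 2) - 18*l^2 - 86*l + 132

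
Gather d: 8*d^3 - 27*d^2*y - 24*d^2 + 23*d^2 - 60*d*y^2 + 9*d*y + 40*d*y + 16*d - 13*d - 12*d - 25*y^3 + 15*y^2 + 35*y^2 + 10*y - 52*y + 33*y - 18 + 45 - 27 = 8*d^3 + d^2*(-27*y - 1) + d*(-60*y^2 + 49*y - 9) - 25*y^3 + 50*y^2 - 9*y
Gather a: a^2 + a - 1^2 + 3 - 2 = a^2 + a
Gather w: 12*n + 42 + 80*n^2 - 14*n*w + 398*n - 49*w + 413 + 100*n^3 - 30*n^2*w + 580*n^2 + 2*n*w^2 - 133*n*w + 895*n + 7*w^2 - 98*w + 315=100*n^3 + 660*n^2 + 1305*n + w^2*(2*n + 7) + w*(-30*n^2 - 147*n - 147) + 770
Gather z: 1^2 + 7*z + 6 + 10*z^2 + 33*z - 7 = 10*z^2 + 40*z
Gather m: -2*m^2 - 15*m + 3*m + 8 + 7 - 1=-2*m^2 - 12*m + 14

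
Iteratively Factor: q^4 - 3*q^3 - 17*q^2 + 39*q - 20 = (q + 4)*(q^3 - 7*q^2 + 11*q - 5) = (q - 1)*(q + 4)*(q^2 - 6*q + 5) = (q - 1)^2*(q + 4)*(q - 5)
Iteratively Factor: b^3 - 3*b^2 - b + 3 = (b - 1)*(b^2 - 2*b - 3) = (b - 1)*(b + 1)*(b - 3)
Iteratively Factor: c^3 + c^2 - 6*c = (c)*(c^2 + c - 6) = c*(c - 2)*(c + 3)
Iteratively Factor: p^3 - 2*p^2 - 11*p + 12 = (p + 3)*(p^2 - 5*p + 4) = (p - 4)*(p + 3)*(p - 1)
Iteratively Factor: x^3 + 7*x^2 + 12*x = (x + 3)*(x^2 + 4*x) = x*(x + 3)*(x + 4)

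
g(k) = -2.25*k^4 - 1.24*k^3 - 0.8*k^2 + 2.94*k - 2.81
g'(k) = -9.0*k^3 - 3.72*k^2 - 1.6*k + 2.94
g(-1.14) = -9.16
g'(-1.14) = 13.26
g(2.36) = -86.42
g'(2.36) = -139.85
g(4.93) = -1485.48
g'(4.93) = -1173.77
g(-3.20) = -215.71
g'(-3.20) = 264.88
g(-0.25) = -3.58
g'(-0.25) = 3.25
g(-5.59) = -2024.64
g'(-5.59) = 1467.73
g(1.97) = -43.49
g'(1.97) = -83.46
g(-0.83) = -6.16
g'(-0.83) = 6.85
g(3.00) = -216.92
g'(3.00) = -278.34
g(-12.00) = -44666.57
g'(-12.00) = 15038.46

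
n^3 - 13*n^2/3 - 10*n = n*(n - 6)*(n + 5/3)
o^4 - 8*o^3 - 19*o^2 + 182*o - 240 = (o - 8)*(o - 3)*(o - 2)*(o + 5)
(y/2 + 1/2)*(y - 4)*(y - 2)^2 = y^4/2 - 7*y^3/2 + 6*y^2 + 2*y - 8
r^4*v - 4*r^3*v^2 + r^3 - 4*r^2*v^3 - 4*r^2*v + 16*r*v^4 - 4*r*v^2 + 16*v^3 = (r - 4*v)*(r - 2*v)*(r + 2*v)*(r*v + 1)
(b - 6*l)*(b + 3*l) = b^2 - 3*b*l - 18*l^2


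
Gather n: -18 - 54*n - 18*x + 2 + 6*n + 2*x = -48*n - 16*x - 16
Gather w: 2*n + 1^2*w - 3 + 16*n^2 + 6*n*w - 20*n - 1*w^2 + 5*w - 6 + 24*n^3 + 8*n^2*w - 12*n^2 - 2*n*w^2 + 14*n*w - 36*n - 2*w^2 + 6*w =24*n^3 + 4*n^2 - 54*n + w^2*(-2*n - 3) + w*(8*n^2 + 20*n + 12) - 9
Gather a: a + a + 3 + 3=2*a + 6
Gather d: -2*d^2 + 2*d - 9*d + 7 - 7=-2*d^2 - 7*d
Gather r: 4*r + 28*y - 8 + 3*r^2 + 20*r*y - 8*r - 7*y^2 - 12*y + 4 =3*r^2 + r*(20*y - 4) - 7*y^2 + 16*y - 4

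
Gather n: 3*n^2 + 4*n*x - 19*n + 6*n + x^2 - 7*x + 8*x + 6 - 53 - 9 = 3*n^2 + n*(4*x - 13) + x^2 + x - 56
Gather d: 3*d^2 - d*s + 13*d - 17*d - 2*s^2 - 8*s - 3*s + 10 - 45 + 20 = 3*d^2 + d*(-s - 4) - 2*s^2 - 11*s - 15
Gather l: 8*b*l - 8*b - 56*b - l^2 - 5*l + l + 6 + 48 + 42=-64*b - l^2 + l*(8*b - 4) + 96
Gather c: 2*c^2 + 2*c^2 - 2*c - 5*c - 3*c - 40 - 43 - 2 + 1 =4*c^2 - 10*c - 84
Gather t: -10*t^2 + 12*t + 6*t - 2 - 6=-10*t^2 + 18*t - 8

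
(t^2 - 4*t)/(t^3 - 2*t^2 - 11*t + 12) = t/(t^2 + 2*t - 3)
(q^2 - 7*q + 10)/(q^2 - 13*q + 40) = (q - 2)/(q - 8)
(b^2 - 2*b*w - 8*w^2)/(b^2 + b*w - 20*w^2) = (b + 2*w)/(b + 5*w)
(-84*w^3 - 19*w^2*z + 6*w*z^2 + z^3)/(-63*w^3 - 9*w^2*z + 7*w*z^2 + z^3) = (-4*w + z)/(-3*w + z)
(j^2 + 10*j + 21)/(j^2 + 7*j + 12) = (j + 7)/(j + 4)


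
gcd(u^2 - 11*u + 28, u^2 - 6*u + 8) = u - 4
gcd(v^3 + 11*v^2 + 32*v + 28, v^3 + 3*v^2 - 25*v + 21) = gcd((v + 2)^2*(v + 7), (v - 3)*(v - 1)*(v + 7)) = v + 7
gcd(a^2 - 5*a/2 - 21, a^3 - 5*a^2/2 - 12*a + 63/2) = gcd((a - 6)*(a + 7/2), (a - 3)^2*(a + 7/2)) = a + 7/2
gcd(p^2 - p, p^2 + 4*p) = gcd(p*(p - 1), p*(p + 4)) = p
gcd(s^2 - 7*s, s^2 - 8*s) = s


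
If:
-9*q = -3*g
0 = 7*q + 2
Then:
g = -6/7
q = -2/7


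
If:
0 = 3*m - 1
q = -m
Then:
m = 1/3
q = -1/3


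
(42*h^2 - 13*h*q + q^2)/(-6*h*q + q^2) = (-7*h + q)/q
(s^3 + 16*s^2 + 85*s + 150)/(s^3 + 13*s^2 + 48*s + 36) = (s^2 + 10*s + 25)/(s^2 + 7*s + 6)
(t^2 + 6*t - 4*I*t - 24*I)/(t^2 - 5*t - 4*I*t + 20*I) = (t + 6)/(t - 5)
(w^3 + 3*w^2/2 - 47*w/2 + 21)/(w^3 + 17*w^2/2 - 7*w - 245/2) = (w^2 + 5*w - 6)/(w^2 + 12*w + 35)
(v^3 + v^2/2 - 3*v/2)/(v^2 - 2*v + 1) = v*(2*v + 3)/(2*(v - 1))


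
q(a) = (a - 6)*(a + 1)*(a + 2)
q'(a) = (a - 6)*(a + 1) + (a - 6)*(a + 2) + (a + 1)*(a + 2)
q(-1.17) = 1.01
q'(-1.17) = -4.87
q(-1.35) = 1.67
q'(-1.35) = -2.43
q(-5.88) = -224.94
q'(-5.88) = 123.00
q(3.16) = -60.96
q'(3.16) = -5.00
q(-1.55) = 1.87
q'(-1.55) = 0.51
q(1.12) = -32.28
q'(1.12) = -18.96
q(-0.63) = -3.36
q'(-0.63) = -11.03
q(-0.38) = -6.41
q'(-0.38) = -13.29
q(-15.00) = -3822.00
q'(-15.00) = 749.00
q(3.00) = -60.00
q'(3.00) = -7.00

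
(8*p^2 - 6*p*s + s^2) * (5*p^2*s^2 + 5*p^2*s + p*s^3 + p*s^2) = 40*p^4*s^2 + 40*p^4*s - 22*p^3*s^3 - 22*p^3*s^2 - p^2*s^4 - p^2*s^3 + p*s^5 + p*s^4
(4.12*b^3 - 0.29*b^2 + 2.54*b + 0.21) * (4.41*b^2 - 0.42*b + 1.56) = 18.1692*b^5 - 3.0093*b^4 + 17.7504*b^3 - 0.5931*b^2 + 3.8742*b + 0.3276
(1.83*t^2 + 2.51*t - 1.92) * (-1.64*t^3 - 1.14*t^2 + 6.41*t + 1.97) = -3.0012*t^5 - 6.2026*t^4 + 12.0177*t^3 + 21.883*t^2 - 7.3625*t - 3.7824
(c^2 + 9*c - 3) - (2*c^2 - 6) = -c^2 + 9*c + 3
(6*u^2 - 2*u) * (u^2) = 6*u^4 - 2*u^3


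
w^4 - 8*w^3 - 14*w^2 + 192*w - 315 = (w - 7)*(w - 3)^2*(w + 5)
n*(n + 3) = n^2 + 3*n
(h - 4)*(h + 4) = h^2 - 16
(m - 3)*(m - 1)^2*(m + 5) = m^4 - 18*m^2 + 32*m - 15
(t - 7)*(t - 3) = t^2 - 10*t + 21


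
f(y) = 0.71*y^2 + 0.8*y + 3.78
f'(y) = 1.42*y + 0.8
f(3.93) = 17.89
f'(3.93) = 6.38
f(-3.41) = 9.31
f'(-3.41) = -4.04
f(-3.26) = 8.72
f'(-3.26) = -3.83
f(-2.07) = 5.17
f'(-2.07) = -2.14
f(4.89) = 24.67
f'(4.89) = 7.74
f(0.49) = 4.34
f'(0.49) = 1.50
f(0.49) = 4.34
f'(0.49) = 1.50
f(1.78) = 7.45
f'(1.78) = 3.33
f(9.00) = 68.49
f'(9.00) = 13.58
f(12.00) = 115.62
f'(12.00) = 17.84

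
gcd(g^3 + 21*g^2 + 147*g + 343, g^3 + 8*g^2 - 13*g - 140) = g + 7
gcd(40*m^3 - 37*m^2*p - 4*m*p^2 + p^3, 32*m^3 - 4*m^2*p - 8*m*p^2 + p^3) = -8*m + p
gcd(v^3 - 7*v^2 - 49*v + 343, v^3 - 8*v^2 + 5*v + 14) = v - 7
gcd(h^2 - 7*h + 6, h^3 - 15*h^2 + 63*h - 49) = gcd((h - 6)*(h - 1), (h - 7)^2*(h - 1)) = h - 1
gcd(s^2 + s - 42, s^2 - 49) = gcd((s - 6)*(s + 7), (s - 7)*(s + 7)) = s + 7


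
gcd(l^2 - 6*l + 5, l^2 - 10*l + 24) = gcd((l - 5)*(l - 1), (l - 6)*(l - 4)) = 1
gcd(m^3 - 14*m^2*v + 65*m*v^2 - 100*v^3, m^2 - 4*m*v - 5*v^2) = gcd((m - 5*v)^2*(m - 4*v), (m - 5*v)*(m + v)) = -m + 5*v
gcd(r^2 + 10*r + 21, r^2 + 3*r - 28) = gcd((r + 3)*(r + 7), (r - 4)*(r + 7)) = r + 7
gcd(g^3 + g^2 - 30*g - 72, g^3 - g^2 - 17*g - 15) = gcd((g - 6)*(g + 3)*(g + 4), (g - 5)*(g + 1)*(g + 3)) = g + 3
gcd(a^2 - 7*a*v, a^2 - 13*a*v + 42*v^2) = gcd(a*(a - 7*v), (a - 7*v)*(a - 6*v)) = -a + 7*v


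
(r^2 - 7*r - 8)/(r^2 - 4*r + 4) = (r^2 - 7*r - 8)/(r^2 - 4*r + 4)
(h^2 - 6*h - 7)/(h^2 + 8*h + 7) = (h - 7)/(h + 7)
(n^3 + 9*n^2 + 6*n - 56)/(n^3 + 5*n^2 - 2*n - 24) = (n + 7)/(n + 3)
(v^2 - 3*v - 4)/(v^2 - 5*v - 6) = (v - 4)/(v - 6)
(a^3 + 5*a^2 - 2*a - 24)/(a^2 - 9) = (a^2 + 2*a - 8)/(a - 3)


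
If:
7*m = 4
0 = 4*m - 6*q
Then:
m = 4/7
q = 8/21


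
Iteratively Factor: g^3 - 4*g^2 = (g - 4)*(g^2) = g*(g - 4)*(g)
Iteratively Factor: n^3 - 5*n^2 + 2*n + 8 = (n + 1)*(n^2 - 6*n + 8) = (n - 2)*(n + 1)*(n - 4)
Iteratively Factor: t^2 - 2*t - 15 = (t + 3)*(t - 5)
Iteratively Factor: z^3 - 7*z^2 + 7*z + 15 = (z - 5)*(z^2 - 2*z - 3) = (z - 5)*(z + 1)*(z - 3)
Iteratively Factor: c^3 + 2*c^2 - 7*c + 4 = (c - 1)*(c^2 + 3*c - 4) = (c - 1)*(c + 4)*(c - 1)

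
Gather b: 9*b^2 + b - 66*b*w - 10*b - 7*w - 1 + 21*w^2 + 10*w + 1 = 9*b^2 + b*(-66*w - 9) + 21*w^2 + 3*w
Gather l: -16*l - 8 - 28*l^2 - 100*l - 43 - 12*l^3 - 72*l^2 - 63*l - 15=-12*l^3 - 100*l^2 - 179*l - 66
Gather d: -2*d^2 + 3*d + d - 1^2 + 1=-2*d^2 + 4*d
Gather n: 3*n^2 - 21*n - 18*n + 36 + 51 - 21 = 3*n^2 - 39*n + 66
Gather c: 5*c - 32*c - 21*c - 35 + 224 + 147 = 336 - 48*c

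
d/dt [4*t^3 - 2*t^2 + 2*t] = 12*t^2 - 4*t + 2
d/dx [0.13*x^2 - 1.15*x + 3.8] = 0.26*x - 1.15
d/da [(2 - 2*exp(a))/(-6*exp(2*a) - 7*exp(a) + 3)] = 2*((1 - exp(a))*(12*exp(a) + 7) + 6*exp(2*a) + 7*exp(a) - 3)*exp(a)/(6*exp(2*a) + 7*exp(a) - 3)^2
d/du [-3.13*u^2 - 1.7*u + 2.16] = -6.26*u - 1.7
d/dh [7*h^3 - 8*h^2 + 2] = h*(21*h - 16)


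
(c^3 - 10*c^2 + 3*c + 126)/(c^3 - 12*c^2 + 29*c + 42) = (c + 3)/(c + 1)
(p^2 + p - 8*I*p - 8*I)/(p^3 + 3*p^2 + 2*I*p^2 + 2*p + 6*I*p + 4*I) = (p - 8*I)/(p^2 + 2*p*(1 + I) + 4*I)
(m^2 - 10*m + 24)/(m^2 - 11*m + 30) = (m - 4)/(m - 5)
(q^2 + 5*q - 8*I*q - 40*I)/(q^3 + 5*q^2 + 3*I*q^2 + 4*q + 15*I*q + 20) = (q - 8*I)/(q^2 + 3*I*q + 4)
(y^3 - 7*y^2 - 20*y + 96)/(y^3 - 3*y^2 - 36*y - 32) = (y - 3)/(y + 1)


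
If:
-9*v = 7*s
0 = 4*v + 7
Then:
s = 9/4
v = -7/4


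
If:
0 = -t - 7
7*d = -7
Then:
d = -1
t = -7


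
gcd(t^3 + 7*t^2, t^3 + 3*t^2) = t^2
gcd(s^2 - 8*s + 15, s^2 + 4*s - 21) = s - 3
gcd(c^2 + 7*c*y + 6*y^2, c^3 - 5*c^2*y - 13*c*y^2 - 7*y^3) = c + y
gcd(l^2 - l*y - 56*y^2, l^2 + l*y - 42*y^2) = l + 7*y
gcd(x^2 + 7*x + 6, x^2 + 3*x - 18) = x + 6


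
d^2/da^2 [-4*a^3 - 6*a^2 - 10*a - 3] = -24*a - 12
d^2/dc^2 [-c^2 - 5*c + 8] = -2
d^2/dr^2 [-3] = 0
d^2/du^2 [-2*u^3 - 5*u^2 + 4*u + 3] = -12*u - 10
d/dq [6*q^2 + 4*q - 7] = 12*q + 4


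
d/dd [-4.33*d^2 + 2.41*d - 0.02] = 2.41 - 8.66*d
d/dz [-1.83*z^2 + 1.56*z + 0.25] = 1.56 - 3.66*z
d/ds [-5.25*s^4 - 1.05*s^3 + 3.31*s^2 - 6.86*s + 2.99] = -21.0*s^3 - 3.15*s^2 + 6.62*s - 6.86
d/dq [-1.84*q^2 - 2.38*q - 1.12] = -3.68*q - 2.38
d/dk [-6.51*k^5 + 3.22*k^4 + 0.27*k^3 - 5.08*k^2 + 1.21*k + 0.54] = -32.55*k^4 + 12.88*k^3 + 0.81*k^2 - 10.16*k + 1.21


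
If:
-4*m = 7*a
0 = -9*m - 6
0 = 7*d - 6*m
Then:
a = 8/21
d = -4/7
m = -2/3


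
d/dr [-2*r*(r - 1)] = 2 - 4*r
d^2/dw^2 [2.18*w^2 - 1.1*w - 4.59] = 4.36000000000000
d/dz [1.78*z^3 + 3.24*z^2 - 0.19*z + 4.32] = 5.34*z^2 + 6.48*z - 0.19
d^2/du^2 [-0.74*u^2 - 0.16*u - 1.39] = -1.48000000000000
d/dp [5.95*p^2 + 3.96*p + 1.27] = 11.9*p + 3.96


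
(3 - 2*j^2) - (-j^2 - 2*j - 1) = -j^2 + 2*j + 4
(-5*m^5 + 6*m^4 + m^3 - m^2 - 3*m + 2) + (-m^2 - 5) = -5*m^5 + 6*m^4 + m^3 - 2*m^2 - 3*m - 3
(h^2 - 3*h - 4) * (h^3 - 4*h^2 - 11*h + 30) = h^5 - 7*h^4 - 3*h^3 + 79*h^2 - 46*h - 120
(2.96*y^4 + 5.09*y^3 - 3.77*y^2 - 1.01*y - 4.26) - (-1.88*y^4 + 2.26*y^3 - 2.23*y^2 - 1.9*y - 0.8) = 4.84*y^4 + 2.83*y^3 - 1.54*y^2 + 0.89*y - 3.46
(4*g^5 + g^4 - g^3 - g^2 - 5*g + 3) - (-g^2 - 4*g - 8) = 4*g^5 + g^4 - g^3 - g + 11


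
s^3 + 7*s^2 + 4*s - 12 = (s - 1)*(s + 2)*(s + 6)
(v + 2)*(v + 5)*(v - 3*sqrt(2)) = v^3 - 3*sqrt(2)*v^2 + 7*v^2 - 21*sqrt(2)*v + 10*v - 30*sqrt(2)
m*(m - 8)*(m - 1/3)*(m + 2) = m^4 - 19*m^3/3 - 14*m^2 + 16*m/3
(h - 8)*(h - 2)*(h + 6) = h^3 - 4*h^2 - 44*h + 96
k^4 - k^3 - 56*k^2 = k^2*(k - 8)*(k + 7)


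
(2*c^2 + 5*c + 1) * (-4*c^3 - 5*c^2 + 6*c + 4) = -8*c^5 - 30*c^4 - 17*c^3 + 33*c^2 + 26*c + 4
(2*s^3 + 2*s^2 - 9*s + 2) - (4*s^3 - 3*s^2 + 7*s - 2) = -2*s^3 + 5*s^2 - 16*s + 4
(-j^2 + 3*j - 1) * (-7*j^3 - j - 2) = 7*j^5 - 21*j^4 + 8*j^3 - j^2 - 5*j + 2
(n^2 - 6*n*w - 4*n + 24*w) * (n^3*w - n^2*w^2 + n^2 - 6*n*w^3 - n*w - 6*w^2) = n^5*w - 7*n^4*w^2 - 4*n^4*w + n^4 + 28*n^3*w^2 - 7*n^3*w - 4*n^3 + 36*n^2*w^4 + 28*n^2*w - 144*n*w^4 + 36*n*w^3 - 144*w^3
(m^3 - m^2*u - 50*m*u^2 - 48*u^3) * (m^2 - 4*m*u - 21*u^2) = m^5 - 5*m^4*u - 67*m^3*u^2 + 173*m^2*u^3 + 1242*m*u^4 + 1008*u^5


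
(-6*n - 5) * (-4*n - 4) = 24*n^2 + 44*n + 20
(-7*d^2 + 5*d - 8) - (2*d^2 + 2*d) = -9*d^2 + 3*d - 8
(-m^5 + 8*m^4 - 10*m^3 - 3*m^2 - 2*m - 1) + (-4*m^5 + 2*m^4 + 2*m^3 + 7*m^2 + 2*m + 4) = -5*m^5 + 10*m^4 - 8*m^3 + 4*m^2 + 3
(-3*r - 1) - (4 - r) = -2*r - 5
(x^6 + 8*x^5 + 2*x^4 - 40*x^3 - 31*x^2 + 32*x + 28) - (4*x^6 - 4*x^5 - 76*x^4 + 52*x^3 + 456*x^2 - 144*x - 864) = -3*x^6 + 12*x^5 + 78*x^4 - 92*x^3 - 487*x^2 + 176*x + 892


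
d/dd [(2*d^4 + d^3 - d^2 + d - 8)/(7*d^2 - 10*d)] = (28*d^5 - 53*d^4 - 20*d^3 + 3*d^2 + 112*d - 80)/(d^2*(49*d^2 - 140*d + 100))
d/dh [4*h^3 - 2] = 12*h^2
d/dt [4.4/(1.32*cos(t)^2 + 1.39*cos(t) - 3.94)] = (11.616*cos(t) + 6.116)*sin(t)/(1.32*cos(t)^2 + 1.39*cos(t) - 3.94)^2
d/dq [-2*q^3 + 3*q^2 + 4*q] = -6*q^2 + 6*q + 4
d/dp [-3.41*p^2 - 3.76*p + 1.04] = -6.82*p - 3.76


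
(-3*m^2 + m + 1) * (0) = 0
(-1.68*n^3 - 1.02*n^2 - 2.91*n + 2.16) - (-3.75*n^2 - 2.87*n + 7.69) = -1.68*n^3 + 2.73*n^2 - 0.04*n - 5.53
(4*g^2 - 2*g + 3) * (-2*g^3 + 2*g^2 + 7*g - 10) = -8*g^5 + 12*g^4 + 18*g^3 - 48*g^2 + 41*g - 30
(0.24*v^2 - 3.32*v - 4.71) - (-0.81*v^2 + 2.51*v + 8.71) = 1.05*v^2 - 5.83*v - 13.42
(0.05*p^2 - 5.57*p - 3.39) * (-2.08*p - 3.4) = -0.104*p^3 + 11.4156*p^2 + 25.9892*p + 11.526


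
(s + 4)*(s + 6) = s^2 + 10*s + 24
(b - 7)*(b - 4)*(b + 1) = b^3 - 10*b^2 + 17*b + 28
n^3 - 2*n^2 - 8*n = n*(n - 4)*(n + 2)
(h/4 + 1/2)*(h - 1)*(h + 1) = h^3/4 + h^2/2 - h/4 - 1/2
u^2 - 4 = (u - 2)*(u + 2)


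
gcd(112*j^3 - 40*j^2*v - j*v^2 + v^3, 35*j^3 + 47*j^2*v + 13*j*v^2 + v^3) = 7*j + v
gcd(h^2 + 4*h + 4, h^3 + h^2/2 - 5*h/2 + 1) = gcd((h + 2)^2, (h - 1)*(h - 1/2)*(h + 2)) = h + 2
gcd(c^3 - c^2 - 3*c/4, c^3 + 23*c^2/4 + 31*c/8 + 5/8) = c + 1/2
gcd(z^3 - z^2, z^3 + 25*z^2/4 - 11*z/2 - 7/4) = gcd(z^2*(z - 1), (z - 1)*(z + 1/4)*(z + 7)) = z - 1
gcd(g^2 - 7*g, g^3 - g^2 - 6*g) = g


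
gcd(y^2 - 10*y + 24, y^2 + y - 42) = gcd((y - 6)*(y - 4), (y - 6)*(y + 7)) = y - 6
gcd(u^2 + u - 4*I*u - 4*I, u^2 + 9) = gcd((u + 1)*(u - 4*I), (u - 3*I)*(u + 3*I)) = 1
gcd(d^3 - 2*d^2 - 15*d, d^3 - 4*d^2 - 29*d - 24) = d + 3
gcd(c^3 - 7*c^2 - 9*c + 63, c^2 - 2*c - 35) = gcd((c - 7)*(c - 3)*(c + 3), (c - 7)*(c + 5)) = c - 7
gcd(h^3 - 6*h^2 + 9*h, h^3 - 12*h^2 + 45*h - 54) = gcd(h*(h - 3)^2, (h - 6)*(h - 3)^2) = h^2 - 6*h + 9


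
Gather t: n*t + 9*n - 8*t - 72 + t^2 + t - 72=9*n + t^2 + t*(n - 7) - 144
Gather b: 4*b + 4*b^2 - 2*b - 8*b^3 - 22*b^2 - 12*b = -8*b^3 - 18*b^2 - 10*b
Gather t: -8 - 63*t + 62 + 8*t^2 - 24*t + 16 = 8*t^2 - 87*t + 70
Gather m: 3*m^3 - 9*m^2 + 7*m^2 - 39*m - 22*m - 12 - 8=3*m^3 - 2*m^2 - 61*m - 20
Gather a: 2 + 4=6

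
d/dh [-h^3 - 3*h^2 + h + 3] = -3*h^2 - 6*h + 1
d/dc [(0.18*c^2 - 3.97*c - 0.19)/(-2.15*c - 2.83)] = (-0.387*c^2 - 1.0188*c + 10.8266)/(4.6225*c^2 + 12.169*c + 8.0089)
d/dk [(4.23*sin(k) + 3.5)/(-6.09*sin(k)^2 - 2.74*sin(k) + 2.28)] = (25.7607*sin(k)^2 + 42.63*sin(k) + 19.2344)*cos(k)/(37.0881*sin(k)^4 + 33.3732*sin(k)^3 - 20.2628*sin(k)^2 - 12.4944*sin(k) + 5.1984)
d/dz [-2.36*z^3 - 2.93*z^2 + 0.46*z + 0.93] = -7.08*z^2 - 5.86*z + 0.46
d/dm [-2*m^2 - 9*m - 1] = -4*m - 9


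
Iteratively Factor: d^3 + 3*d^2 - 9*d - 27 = (d + 3)*(d^2 - 9) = (d - 3)*(d + 3)*(d + 3)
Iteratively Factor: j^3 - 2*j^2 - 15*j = (j + 3)*(j^2 - 5*j) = j*(j + 3)*(j - 5)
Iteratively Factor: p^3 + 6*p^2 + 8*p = (p + 4)*(p^2 + 2*p) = p*(p + 4)*(p + 2)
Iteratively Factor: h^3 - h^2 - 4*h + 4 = (h - 2)*(h^2 + h - 2) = (h - 2)*(h + 2)*(h - 1)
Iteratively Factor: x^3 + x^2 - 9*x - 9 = (x - 3)*(x^2 + 4*x + 3) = (x - 3)*(x + 3)*(x + 1)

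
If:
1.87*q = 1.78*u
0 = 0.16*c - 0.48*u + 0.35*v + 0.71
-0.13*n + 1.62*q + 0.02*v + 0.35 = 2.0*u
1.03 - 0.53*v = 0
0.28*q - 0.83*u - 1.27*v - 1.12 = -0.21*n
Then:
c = -15.50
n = 10.99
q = -2.16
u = -2.27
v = 1.94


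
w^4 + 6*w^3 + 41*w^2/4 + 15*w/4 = w*(w + 1/2)*(w + 5/2)*(w + 3)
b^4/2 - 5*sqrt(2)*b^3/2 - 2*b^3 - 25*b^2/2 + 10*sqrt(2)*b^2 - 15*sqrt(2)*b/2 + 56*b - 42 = (b/2 + sqrt(2))*(b - 3)*(b - 1)*(b - 7*sqrt(2))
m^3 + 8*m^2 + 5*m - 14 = (m - 1)*(m + 2)*(m + 7)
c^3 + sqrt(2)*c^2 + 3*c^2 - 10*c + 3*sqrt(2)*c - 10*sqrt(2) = (c - 2)*(c + 5)*(c + sqrt(2))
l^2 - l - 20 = (l - 5)*(l + 4)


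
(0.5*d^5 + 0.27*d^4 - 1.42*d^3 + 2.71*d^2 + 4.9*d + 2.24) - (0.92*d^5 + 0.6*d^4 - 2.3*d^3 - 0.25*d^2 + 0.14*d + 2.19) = -0.42*d^5 - 0.33*d^4 + 0.88*d^3 + 2.96*d^2 + 4.76*d + 0.0500000000000003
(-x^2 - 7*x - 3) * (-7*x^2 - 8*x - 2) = 7*x^4 + 57*x^3 + 79*x^2 + 38*x + 6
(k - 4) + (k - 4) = 2*k - 8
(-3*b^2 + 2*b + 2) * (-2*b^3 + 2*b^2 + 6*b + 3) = 6*b^5 - 10*b^4 - 18*b^3 + 7*b^2 + 18*b + 6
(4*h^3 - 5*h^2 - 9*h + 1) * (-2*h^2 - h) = -8*h^5 + 6*h^4 + 23*h^3 + 7*h^2 - h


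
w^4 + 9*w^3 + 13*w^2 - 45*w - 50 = (w - 2)*(w + 1)*(w + 5)^2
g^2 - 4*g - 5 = (g - 5)*(g + 1)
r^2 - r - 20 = (r - 5)*(r + 4)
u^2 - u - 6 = (u - 3)*(u + 2)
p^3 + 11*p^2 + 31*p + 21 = (p + 1)*(p + 3)*(p + 7)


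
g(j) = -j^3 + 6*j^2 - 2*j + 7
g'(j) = -3*j^2 + 12*j - 2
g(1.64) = 15.45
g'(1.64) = 9.61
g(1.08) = 10.58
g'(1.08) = 7.46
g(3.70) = 31.09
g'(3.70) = 1.33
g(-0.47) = 9.37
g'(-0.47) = -8.30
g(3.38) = 30.17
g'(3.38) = 4.29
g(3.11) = 28.73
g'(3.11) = 6.30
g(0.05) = 6.91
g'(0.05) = -1.41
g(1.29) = 12.26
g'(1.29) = 8.49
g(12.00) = -881.00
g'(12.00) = -290.00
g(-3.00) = 94.00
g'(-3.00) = -65.00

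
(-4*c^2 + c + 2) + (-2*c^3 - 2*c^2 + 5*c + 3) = -2*c^3 - 6*c^2 + 6*c + 5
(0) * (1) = 0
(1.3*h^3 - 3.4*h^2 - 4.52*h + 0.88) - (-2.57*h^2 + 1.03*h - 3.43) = 1.3*h^3 - 0.83*h^2 - 5.55*h + 4.31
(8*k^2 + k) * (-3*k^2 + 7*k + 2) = -24*k^4 + 53*k^3 + 23*k^2 + 2*k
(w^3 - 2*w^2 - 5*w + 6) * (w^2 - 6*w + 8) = w^5 - 8*w^4 + 15*w^3 + 20*w^2 - 76*w + 48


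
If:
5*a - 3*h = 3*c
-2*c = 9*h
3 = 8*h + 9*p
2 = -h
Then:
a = 21/5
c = 9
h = -2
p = 19/9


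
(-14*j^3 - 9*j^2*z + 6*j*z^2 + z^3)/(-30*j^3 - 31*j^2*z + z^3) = (-14*j^2 + 5*j*z + z^2)/(-30*j^2 - j*z + z^2)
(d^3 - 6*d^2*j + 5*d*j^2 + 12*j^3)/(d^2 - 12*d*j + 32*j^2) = (d^2 - 2*d*j - 3*j^2)/(d - 8*j)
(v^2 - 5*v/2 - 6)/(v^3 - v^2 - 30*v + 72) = (v + 3/2)/(v^2 + 3*v - 18)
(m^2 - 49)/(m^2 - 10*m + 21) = (m + 7)/(m - 3)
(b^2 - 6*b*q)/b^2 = (b - 6*q)/b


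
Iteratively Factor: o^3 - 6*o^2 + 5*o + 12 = (o - 4)*(o^2 - 2*o - 3) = (o - 4)*(o + 1)*(o - 3)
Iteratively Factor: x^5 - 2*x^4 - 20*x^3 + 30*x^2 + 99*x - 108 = (x - 3)*(x^4 + x^3 - 17*x^2 - 21*x + 36) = (x - 3)*(x + 3)*(x^3 - 2*x^2 - 11*x + 12) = (x - 4)*(x - 3)*(x + 3)*(x^2 + 2*x - 3) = (x - 4)*(x - 3)*(x + 3)^2*(x - 1)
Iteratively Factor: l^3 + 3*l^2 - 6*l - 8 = (l + 4)*(l^2 - l - 2) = (l + 1)*(l + 4)*(l - 2)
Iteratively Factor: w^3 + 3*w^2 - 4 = (w + 2)*(w^2 + w - 2) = (w - 1)*(w + 2)*(w + 2)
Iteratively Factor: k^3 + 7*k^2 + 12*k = (k + 3)*(k^2 + 4*k) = k*(k + 3)*(k + 4)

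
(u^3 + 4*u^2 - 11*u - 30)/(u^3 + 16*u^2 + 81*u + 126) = (u^3 + 4*u^2 - 11*u - 30)/(u^3 + 16*u^2 + 81*u + 126)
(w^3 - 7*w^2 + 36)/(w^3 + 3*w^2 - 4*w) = (w^3 - 7*w^2 + 36)/(w*(w^2 + 3*w - 4))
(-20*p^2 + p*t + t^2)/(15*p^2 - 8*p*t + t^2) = (-20*p^2 + p*t + t^2)/(15*p^2 - 8*p*t + t^2)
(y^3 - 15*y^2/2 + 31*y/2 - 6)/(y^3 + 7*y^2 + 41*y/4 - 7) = 2*(y^2 - 7*y + 12)/(2*y^2 + 15*y + 28)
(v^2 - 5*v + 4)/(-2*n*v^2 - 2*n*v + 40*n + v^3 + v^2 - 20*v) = (v - 1)/(-2*n*v - 10*n + v^2 + 5*v)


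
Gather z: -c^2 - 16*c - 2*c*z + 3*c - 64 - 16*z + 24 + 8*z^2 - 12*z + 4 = -c^2 - 13*c + 8*z^2 + z*(-2*c - 28) - 36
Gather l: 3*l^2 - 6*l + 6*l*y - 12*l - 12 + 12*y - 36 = 3*l^2 + l*(6*y - 18) + 12*y - 48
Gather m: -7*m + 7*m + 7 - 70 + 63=0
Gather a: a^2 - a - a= a^2 - 2*a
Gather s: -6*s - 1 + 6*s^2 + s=6*s^2 - 5*s - 1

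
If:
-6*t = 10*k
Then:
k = -3*t/5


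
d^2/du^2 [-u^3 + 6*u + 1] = -6*u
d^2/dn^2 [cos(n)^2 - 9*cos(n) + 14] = 9*cos(n) - 2*cos(2*n)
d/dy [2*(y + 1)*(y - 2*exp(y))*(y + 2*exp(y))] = 6*y^2 - 16*y*exp(2*y) + 4*y - 24*exp(2*y)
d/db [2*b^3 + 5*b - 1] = 6*b^2 + 5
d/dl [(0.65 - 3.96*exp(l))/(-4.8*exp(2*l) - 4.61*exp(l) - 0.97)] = (-19.008*exp(2*l) + 6.24*exp(l) + 6.8377)*exp(l)/(23.04*exp(4*l) + 44.256*exp(3*l) + 30.5641*exp(2*l) + 8.9434*exp(l) + 0.9409)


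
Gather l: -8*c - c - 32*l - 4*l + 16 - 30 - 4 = -9*c - 36*l - 18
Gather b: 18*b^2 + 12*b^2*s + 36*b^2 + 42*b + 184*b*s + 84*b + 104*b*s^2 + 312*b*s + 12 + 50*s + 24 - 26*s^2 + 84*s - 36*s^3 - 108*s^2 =b^2*(12*s + 54) + b*(104*s^2 + 496*s + 126) - 36*s^3 - 134*s^2 + 134*s + 36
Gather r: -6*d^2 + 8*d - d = -6*d^2 + 7*d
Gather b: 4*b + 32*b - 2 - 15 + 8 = 36*b - 9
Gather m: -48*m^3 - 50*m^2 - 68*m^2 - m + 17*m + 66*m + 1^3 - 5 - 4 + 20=-48*m^3 - 118*m^2 + 82*m + 12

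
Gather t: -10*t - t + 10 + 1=11 - 11*t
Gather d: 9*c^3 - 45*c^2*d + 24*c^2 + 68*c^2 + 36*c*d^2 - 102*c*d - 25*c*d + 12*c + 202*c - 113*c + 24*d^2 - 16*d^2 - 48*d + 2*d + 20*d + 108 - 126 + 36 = 9*c^3 + 92*c^2 + 101*c + d^2*(36*c + 8) + d*(-45*c^2 - 127*c - 26) + 18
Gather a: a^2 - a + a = a^2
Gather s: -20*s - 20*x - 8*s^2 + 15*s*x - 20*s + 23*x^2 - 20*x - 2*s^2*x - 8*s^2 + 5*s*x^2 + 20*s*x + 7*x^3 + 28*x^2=s^2*(-2*x - 16) + s*(5*x^2 + 35*x - 40) + 7*x^3 + 51*x^2 - 40*x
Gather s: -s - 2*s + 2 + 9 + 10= 21 - 3*s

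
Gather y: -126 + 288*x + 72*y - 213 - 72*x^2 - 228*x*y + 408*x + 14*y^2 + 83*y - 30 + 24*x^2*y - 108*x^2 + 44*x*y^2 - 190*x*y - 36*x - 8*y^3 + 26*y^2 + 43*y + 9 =-180*x^2 + 660*x - 8*y^3 + y^2*(44*x + 40) + y*(24*x^2 - 418*x + 198) - 360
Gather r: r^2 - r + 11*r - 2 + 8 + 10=r^2 + 10*r + 16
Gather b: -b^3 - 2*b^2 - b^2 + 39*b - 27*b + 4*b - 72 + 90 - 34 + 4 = -b^3 - 3*b^2 + 16*b - 12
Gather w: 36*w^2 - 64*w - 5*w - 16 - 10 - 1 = 36*w^2 - 69*w - 27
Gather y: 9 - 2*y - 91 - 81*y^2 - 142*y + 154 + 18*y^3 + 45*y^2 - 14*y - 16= 18*y^3 - 36*y^2 - 158*y + 56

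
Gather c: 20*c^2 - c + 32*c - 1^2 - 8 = 20*c^2 + 31*c - 9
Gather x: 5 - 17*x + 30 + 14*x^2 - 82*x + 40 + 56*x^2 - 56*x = 70*x^2 - 155*x + 75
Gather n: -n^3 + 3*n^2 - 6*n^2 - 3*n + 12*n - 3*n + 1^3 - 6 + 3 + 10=-n^3 - 3*n^2 + 6*n + 8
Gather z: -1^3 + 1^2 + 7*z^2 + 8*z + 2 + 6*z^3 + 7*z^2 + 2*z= 6*z^3 + 14*z^2 + 10*z + 2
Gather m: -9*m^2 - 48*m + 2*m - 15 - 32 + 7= -9*m^2 - 46*m - 40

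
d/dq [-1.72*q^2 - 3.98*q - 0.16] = -3.44*q - 3.98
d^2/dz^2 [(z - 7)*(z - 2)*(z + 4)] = 6*z - 10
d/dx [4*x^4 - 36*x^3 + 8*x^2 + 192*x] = 16*x^3 - 108*x^2 + 16*x + 192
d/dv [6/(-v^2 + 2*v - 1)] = 12*(v - 1)/(v^2 - 2*v + 1)^2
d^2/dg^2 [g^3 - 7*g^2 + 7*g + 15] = 6*g - 14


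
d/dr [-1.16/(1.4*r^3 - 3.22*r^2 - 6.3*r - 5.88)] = (4.872*r^2 - 7.4704*r - 7.308)/(-1.4*r^3 + 3.22*r^2 + 6.3*r + 5.88)^2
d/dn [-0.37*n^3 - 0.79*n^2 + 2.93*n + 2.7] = -1.11*n^2 - 1.58*n + 2.93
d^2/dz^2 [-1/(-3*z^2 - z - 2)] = 2*(-9*z^2 - 3*z + (6*z + 1)^2 - 6)/(3*z^2 + z + 2)^3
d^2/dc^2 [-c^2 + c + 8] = -2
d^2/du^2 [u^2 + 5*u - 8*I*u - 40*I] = 2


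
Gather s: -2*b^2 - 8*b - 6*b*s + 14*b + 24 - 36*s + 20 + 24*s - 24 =-2*b^2 + 6*b + s*(-6*b - 12) + 20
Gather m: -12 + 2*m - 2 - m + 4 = m - 10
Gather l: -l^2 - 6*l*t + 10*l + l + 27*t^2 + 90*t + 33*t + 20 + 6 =-l^2 + l*(11 - 6*t) + 27*t^2 + 123*t + 26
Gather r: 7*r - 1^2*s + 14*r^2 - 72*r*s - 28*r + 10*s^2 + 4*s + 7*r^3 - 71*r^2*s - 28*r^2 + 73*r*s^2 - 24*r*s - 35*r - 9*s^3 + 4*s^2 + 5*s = 7*r^3 + r^2*(-71*s - 14) + r*(73*s^2 - 96*s - 56) - 9*s^3 + 14*s^2 + 8*s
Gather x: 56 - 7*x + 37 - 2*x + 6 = 99 - 9*x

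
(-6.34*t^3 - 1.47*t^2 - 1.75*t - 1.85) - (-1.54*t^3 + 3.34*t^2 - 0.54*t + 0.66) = -4.8*t^3 - 4.81*t^2 - 1.21*t - 2.51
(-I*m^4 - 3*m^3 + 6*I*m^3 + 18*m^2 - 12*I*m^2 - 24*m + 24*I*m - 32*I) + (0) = -I*m^4 - 3*m^3 + 6*I*m^3 + 18*m^2 - 12*I*m^2 - 24*m + 24*I*m - 32*I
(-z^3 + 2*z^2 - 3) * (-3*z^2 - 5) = 3*z^5 - 6*z^4 + 5*z^3 - z^2 + 15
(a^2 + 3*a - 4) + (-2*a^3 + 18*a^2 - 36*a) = -2*a^3 + 19*a^2 - 33*a - 4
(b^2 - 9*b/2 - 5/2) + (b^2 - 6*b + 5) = 2*b^2 - 21*b/2 + 5/2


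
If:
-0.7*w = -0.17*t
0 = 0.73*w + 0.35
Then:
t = -1.97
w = -0.48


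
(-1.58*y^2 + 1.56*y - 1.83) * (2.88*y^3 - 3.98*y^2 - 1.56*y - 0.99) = -4.5504*y^5 + 10.7812*y^4 - 9.0144*y^3 + 6.414*y^2 + 1.3104*y + 1.8117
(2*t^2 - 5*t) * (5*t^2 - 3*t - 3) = 10*t^4 - 31*t^3 + 9*t^2 + 15*t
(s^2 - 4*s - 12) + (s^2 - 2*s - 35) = 2*s^2 - 6*s - 47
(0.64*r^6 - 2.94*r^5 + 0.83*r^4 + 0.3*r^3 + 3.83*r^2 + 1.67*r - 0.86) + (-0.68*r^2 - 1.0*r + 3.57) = 0.64*r^6 - 2.94*r^5 + 0.83*r^4 + 0.3*r^3 + 3.15*r^2 + 0.67*r + 2.71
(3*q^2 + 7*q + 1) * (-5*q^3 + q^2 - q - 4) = -15*q^5 - 32*q^4 - q^3 - 18*q^2 - 29*q - 4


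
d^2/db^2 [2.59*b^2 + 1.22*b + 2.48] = 5.18000000000000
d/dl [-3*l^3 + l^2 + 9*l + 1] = -9*l^2 + 2*l + 9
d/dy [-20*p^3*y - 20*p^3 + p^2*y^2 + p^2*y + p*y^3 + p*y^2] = p*(-20*p^2 + 2*p*y + p + 3*y^2 + 2*y)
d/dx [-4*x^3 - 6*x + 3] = -12*x^2 - 6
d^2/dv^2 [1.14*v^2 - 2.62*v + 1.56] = 2.28000000000000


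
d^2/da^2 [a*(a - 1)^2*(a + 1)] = 12*a^2 - 6*a - 2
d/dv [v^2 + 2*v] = 2*v + 2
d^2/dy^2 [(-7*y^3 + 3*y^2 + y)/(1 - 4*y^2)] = 6*(4*y^3 - 12*y^2 + 3*y - 1)/(64*y^6 - 48*y^4 + 12*y^2 - 1)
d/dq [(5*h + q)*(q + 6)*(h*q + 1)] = h*(5*h + q)*(q + 6) + (5*h + q)*(h*q + 1) + (q + 6)*(h*q + 1)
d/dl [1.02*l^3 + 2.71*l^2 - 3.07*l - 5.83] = 3.06*l^2 + 5.42*l - 3.07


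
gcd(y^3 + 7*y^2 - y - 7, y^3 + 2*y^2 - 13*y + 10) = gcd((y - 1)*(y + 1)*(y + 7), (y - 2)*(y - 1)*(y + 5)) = y - 1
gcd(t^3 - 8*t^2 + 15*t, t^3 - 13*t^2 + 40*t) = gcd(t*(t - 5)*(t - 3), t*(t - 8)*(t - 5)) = t^2 - 5*t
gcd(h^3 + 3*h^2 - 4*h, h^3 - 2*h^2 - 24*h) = h^2 + 4*h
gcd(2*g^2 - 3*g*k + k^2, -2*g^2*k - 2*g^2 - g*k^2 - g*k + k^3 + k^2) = 2*g - k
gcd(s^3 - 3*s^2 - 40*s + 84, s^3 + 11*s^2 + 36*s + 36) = s + 6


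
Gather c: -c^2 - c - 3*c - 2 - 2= -c^2 - 4*c - 4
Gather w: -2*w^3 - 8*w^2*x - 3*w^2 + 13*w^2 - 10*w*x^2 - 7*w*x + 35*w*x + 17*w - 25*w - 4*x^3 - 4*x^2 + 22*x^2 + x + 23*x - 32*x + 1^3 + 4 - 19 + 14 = -2*w^3 + w^2*(10 - 8*x) + w*(-10*x^2 + 28*x - 8) - 4*x^3 + 18*x^2 - 8*x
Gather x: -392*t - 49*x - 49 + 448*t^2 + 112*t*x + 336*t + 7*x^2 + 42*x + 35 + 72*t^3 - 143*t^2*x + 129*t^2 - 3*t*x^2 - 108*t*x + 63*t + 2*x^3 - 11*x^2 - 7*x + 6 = 72*t^3 + 577*t^2 + 7*t + 2*x^3 + x^2*(-3*t - 4) + x*(-143*t^2 + 4*t - 14) - 8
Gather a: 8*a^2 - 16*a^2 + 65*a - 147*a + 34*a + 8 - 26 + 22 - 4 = -8*a^2 - 48*a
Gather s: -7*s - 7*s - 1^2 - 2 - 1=-14*s - 4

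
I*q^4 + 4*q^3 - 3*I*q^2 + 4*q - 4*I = (q - 2*I)^2*(q + I)*(I*q + 1)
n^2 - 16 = (n - 4)*(n + 4)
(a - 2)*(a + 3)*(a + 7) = a^3 + 8*a^2 + a - 42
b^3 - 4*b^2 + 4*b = b*(b - 2)^2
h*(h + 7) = h^2 + 7*h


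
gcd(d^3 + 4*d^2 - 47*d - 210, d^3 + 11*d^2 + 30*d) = d^2 + 11*d + 30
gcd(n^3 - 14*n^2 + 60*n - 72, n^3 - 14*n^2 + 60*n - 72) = n^3 - 14*n^2 + 60*n - 72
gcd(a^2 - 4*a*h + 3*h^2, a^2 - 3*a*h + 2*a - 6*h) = a - 3*h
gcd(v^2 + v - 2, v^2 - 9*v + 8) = v - 1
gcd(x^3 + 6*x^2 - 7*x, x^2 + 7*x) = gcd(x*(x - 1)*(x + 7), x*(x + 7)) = x^2 + 7*x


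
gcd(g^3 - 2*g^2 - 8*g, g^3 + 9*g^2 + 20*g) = g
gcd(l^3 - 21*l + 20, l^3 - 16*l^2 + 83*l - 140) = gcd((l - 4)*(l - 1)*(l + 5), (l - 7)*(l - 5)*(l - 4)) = l - 4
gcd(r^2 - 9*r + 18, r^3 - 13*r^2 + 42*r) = r - 6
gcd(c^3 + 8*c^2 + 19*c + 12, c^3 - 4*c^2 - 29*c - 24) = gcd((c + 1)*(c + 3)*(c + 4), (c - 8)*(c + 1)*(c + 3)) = c^2 + 4*c + 3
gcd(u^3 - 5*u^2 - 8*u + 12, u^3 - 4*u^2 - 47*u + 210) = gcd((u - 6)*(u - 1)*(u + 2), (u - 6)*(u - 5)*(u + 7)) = u - 6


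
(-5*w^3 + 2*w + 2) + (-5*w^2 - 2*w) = -5*w^3 - 5*w^2 + 2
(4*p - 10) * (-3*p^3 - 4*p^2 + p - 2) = -12*p^4 + 14*p^3 + 44*p^2 - 18*p + 20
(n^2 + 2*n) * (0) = 0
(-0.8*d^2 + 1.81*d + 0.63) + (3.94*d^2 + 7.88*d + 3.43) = 3.14*d^2 + 9.69*d + 4.06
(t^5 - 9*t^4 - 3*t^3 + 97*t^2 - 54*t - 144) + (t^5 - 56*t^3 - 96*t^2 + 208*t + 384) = 2*t^5 - 9*t^4 - 59*t^3 + t^2 + 154*t + 240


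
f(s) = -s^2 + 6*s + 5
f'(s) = 6 - 2*s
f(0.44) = 7.45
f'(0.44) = 5.12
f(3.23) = 13.95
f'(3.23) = -0.46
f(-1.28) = -4.32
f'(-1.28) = 8.56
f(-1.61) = -7.25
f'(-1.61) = 9.22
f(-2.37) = -14.84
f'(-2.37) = 10.74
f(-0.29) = 3.18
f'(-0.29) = 6.58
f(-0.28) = 3.24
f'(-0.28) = 6.56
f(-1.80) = -9.04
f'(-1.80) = 9.60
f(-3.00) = -22.00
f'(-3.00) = 12.00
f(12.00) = -67.00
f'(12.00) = -18.00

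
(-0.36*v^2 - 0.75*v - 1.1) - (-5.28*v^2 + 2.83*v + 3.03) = 4.92*v^2 - 3.58*v - 4.13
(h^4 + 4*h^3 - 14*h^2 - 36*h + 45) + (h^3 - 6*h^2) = h^4 + 5*h^3 - 20*h^2 - 36*h + 45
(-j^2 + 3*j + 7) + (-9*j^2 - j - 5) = -10*j^2 + 2*j + 2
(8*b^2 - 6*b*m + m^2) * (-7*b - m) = -56*b^3 + 34*b^2*m - b*m^2 - m^3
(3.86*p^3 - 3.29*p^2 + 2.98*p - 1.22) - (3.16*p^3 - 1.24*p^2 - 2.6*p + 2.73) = 0.7*p^3 - 2.05*p^2 + 5.58*p - 3.95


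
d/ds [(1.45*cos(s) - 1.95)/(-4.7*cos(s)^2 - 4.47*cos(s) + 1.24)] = (-6.815*cos(s)^2 + 18.33*cos(s) + 6.9185)*sin(s)/(22.09*cos(s)^4 + 42.018*cos(s)^3 + 8.3249*cos(s)^2 - 11.0856*cos(s) + 1.5376)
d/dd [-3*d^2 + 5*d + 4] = 5 - 6*d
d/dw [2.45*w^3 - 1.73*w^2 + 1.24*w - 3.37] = 7.35*w^2 - 3.46*w + 1.24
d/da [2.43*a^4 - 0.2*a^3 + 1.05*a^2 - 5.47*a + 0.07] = 9.72*a^3 - 0.6*a^2 + 2.1*a - 5.47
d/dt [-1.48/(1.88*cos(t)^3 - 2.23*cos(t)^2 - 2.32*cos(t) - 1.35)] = (-8.3472*cos(t)^2 + 6.6008*cos(t) + 3.4336)*sin(t)/(-1.88*cos(t)^3 + 2.23*cos(t)^2 + 2.32*cos(t) + 1.35)^2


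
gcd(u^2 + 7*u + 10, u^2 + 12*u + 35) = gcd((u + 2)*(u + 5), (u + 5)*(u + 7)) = u + 5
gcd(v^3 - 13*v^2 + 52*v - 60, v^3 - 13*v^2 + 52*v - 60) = v^3 - 13*v^2 + 52*v - 60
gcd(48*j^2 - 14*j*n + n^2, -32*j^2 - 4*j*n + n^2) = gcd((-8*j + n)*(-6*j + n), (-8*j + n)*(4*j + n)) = 8*j - n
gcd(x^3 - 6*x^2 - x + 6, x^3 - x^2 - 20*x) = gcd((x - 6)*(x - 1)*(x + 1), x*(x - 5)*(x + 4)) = 1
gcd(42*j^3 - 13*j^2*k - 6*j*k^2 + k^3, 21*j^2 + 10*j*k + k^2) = 3*j + k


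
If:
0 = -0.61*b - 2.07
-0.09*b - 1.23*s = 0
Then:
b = -3.39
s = 0.25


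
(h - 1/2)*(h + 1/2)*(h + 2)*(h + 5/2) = h^4 + 9*h^3/2 + 19*h^2/4 - 9*h/8 - 5/4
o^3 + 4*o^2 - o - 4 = (o - 1)*(o + 1)*(o + 4)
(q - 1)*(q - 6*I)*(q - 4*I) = q^3 - q^2 - 10*I*q^2 - 24*q + 10*I*q + 24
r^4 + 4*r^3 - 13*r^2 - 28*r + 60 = (r - 2)^2*(r + 3)*(r + 5)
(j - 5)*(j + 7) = j^2 + 2*j - 35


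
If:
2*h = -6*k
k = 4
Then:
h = -12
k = 4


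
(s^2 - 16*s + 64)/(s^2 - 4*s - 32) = (s - 8)/(s + 4)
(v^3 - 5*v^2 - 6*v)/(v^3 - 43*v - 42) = v*(v - 6)/(v^2 - v - 42)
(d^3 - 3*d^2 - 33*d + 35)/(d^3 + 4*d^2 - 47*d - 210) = (d - 1)/(d + 6)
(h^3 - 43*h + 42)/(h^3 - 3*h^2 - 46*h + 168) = (h - 1)/(h - 4)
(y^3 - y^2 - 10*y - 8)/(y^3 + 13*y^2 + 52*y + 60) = (y^2 - 3*y - 4)/(y^2 + 11*y + 30)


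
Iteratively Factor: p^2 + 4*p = (p)*(p + 4)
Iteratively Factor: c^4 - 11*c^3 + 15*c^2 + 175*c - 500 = (c - 5)*(c^3 - 6*c^2 - 15*c + 100) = (c - 5)^2*(c^2 - c - 20) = (c - 5)^2*(c + 4)*(c - 5)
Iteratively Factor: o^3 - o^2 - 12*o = (o - 4)*(o^2 + 3*o) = (o - 4)*(o + 3)*(o)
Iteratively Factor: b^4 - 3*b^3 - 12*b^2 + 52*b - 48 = (b - 2)*(b^3 - b^2 - 14*b + 24) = (b - 3)*(b - 2)*(b^2 + 2*b - 8) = (b - 3)*(b - 2)*(b + 4)*(b - 2)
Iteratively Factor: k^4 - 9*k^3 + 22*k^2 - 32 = (k - 4)*(k^3 - 5*k^2 + 2*k + 8) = (k - 4)^2*(k^2 - k - 2) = (k - 4)^2*(k + 1)*(k - 2)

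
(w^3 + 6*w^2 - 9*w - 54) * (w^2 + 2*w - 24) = w^5 + 8*w^4 - 21*w^3 - 216*w^2 + 108*w + 1296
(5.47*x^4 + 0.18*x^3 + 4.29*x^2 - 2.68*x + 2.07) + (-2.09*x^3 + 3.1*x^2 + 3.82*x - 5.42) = 5.47*x^4 - 1.91*x^3 + 7.39*x^2 + 1.14*x - 3.35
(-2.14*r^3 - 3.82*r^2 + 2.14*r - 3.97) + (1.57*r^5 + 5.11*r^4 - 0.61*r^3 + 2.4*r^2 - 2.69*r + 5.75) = 1.57*r^5 + 5.11*r^4 - 2.75*r^3 - 1.42*r^2 - 0.55*r + 1.78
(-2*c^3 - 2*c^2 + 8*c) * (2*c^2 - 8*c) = -4*c^5 + 12*c^4 + 32*c^3 - 64*c^2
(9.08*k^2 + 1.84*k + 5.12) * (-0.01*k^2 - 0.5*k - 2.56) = -0.0908*k^4 - 4.5584*k^3 - 24.216*k^2 - 7.2704*k - 13.1072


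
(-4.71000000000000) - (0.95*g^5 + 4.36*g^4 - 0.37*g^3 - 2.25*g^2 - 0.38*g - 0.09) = -0.95*g^5 - 4.36*g^4 + 0.37*g^3 + 2.25*g^2 + 0.38*g - 4.62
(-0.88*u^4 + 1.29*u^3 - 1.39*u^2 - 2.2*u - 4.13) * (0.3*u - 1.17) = -0.264*u^5 + 1.4166*u^4 - 1.9263*u^3 + 0.9663*u^2 + 1.335*u + 4.8321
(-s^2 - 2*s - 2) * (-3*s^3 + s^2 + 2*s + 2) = 3*s^5 + 5*s^4 + 2*s^3 - 8*s^2 - 8*s - 4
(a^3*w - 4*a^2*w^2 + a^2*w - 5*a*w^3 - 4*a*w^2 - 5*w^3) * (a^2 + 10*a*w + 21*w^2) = a^5*w + 6*a^4*w^2 + a^4*w - 24*a^3*w^3 + 6*a^3*w^2 - 134*a^2*w^4 - 24*a^2*w^3 - 105*a*w^5 - 134*a*w^4 - 105*w^5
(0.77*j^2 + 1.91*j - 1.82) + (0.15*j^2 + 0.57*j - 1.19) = 0.92*j^2 + 2.48*j - 3.01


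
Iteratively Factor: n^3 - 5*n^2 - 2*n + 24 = (n + 2)*(n^2 - 7*n + 12) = (n - 3)*(n + 2)*(n - 4)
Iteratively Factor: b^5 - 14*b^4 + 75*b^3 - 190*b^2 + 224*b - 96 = (b - 4)*(b^4 - 10*b^3 + 35*b^2 - 50*b + 24) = (b - 4)*(b - 3)*(b^3 - 7*b^2 + 14*b - 8) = (b - 4)^2*(b - 3)*(b^2 - 3*b + 2) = (b - 4)^2*(b - 3)*(b - 1)*(b - 2)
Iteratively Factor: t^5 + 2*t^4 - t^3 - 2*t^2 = (t)*(t^4 + 2*t^3 - t^2 - 2*t) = t^2*(t^3 + 2*t^2 - t - 2) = t^2*(t + 2)*(t^2 - 1) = t^2*(t + 1)*(t + 2)*(t - 1)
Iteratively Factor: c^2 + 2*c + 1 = (c + 1)*(c + 1)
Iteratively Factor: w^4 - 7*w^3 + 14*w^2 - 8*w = (w - 1)*(w^3 - 6*w^2 + 8*w) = w*(w - 1)*(w^2 - 6*w + 8) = w*(w - 2)*(w - 1)*(w - 4)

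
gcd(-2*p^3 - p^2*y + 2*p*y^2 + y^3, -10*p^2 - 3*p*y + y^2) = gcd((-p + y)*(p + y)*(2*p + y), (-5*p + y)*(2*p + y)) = 2*p + y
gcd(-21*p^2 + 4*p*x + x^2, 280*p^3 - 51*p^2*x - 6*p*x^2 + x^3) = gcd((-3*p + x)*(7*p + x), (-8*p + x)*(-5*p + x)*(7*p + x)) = 7*p + x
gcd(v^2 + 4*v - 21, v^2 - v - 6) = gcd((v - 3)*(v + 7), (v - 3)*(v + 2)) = v - 3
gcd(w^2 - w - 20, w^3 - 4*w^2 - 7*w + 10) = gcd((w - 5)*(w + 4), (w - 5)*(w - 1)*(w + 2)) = w - 5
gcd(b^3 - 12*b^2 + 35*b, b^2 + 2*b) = b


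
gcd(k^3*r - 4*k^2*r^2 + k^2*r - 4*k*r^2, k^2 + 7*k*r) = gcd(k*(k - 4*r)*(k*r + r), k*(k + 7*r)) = k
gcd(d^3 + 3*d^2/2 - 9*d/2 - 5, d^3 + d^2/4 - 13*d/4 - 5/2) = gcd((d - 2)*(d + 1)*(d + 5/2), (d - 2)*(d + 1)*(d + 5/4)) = d^2 - d - 2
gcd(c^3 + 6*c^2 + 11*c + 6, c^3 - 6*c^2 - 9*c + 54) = c + 3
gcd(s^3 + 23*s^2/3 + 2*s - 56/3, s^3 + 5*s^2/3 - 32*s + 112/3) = s^2 + 17*s/3 - 28/3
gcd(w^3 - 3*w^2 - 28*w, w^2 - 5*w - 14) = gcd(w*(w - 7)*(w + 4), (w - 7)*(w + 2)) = w - 7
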